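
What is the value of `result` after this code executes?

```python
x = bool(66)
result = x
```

x = True; result = True

True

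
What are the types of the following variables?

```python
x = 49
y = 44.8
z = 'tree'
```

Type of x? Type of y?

x is assigned a bare integer (no decimal point), so it is an int; y is assigned a number with a decimal point, so it is a float

int, float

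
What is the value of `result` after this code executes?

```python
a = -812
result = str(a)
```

a = -812; result = '-812'

'-812'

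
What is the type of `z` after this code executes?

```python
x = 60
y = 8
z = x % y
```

int % int = int

int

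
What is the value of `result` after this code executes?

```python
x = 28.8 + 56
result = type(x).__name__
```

x is float; result = 'float'

'float'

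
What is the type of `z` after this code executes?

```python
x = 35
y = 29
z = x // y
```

int // int = int

int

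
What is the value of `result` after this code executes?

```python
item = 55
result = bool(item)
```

item = 55; result = True

True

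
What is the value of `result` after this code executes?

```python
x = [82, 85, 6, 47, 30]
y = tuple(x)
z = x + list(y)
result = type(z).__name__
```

x is list; y is tuple; z is list; result = 'list'

'list'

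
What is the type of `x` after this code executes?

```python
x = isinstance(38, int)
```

isinstance() returns bool

bool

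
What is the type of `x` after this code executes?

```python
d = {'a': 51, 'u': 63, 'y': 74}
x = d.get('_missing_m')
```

dict.get() returns None when key not found

NoneType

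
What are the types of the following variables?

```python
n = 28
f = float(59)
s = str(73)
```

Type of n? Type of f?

n is assigned a bare integer (no decimal point), so it is an int; f is assigned the result of calling float(), which returns a float

int, float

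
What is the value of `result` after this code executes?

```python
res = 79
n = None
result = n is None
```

res = 79; n = None; result = True

True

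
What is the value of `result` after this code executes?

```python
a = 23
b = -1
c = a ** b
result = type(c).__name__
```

a is int; b is int; c is float; result = 'float'

'float'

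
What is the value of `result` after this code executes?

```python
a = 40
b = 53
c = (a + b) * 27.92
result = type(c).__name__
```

a is int; b is int; c is float; result = 'float'

'float'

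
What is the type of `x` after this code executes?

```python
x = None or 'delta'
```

'or' with None returns the other truthy value (str)

str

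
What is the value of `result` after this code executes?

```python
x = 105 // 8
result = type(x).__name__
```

x is int; result = 'int'

'int'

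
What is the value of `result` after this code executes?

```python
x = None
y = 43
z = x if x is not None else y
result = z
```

x = None; y = 43; z = 43; result = 43

43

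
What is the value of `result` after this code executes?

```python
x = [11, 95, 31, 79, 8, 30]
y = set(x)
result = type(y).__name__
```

x is list; y is set; result = 'set'

'set'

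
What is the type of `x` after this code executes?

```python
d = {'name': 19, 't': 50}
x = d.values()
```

.values() returns dict_values view

dict_values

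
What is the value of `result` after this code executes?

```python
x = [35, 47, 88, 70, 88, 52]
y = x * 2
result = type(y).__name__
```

x is list; y is list; result = 'list'

'list'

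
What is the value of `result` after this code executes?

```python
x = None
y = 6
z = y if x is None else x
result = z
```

x = None; y = 6; z = 6; result = 6

6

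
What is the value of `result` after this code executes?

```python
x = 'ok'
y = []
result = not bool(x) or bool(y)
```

x = 'ok'; y = []; result = False

False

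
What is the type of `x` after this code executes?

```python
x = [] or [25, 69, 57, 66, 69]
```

'or' returns first truthy value (list)

list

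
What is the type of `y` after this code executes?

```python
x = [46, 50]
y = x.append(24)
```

list.append() returns None (mutates in place)

NoneType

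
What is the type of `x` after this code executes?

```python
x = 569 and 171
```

'and' with truthy values returns last operand (int)

int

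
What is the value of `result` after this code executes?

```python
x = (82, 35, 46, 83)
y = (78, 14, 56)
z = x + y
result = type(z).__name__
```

x is tuple; y is tuple; z is tuple; result = 'tuple'

'tuple'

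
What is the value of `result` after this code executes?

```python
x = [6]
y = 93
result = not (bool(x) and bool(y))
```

x = [6]; y = 93; result = False

False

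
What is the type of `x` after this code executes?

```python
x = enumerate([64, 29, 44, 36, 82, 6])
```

enumerate() returns an enumerate object

enumerate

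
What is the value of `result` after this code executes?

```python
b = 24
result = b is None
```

b = 24; result = False

False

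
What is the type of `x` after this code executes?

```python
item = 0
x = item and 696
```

'and' returns first falsy value (0 is int)

int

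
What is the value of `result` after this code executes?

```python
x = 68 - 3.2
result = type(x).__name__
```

x is float; result = 'float'

'float'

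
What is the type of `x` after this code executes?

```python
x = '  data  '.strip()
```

str.strip() returns str

str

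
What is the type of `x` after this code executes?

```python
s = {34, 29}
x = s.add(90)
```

set.add() returns None (mutates in place)

NoneType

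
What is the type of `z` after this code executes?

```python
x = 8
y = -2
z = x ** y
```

int ** negative = float

float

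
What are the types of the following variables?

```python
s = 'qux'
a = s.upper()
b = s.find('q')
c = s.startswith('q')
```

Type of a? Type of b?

upper() returns str; find() returns int

str, int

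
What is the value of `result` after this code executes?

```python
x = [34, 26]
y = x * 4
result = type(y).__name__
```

x is list; y is list; result = 'list'

'list'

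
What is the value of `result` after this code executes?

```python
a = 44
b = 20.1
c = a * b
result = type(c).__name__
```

a is int; b is float; c is float; result = 'float'

'float'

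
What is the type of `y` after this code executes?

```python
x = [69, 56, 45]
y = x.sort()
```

list.sort() returns None (mutates in place)

NoneType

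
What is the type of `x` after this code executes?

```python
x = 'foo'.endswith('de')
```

str.endswith() returns bool

bool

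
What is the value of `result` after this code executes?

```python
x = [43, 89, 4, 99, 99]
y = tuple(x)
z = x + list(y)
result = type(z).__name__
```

x is list; y is tuple; z is list; result = 'list'

'list'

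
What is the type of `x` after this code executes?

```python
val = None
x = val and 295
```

'and' returns first falsy value (None)

NoneType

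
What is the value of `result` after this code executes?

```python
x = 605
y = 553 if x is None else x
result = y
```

x = 605; y = 605; result = 605

605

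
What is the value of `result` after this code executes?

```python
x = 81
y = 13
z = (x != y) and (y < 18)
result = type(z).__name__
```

x is int; y is int; z is bool; result = 'bool'

'bool'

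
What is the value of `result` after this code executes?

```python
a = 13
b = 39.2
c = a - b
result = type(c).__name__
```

a is int; b is float; c is float; result = 'float'

'float'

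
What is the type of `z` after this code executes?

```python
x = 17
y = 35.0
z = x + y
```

int + float = float

float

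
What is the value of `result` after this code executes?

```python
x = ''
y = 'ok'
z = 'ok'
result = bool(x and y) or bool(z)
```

x = ''; y = 'ok'; z = 'ok'; result = True

True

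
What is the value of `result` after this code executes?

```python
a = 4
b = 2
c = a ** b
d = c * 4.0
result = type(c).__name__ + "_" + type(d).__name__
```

a is int; b is int; c is int; d is float; result = 'int_float'

'int_float'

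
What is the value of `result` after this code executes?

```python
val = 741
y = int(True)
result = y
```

val = 741; y = 1; result = 1

1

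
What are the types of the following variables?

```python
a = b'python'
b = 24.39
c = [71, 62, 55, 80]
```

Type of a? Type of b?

a is assigned a bytes literal (b'...' prefix); b is assigned a number with a decimal point, so it is a float

bytes, float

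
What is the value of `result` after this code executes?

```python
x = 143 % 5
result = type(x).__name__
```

x is int; result = 'int'

'int'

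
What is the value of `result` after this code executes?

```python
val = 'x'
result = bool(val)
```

val = 'x'; result = True

True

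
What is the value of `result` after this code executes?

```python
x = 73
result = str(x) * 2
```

x = 73; result = '7373'

'7373'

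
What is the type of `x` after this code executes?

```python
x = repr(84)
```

repr() returns str

str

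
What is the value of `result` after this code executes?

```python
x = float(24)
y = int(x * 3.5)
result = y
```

x = 24.0; y = 84; result = 84

84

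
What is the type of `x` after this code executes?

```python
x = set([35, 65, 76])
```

set() constructor returns set

set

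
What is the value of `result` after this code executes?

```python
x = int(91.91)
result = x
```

x = 91; result = 91

91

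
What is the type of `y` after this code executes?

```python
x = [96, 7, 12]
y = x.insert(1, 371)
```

list.insert() returns None

NoneType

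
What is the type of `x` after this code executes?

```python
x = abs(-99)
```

abs() of int returns int

int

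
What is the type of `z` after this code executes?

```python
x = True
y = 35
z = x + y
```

bool + int = int (bool is subclass of int)

int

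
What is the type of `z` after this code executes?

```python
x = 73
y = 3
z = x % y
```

int % int = int

int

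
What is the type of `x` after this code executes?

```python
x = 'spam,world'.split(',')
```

str.split() returns list

list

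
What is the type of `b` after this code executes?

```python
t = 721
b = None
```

None has type NoneType

NoneType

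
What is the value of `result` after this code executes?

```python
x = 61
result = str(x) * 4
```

x = 61; result = '61616161'

'61616161'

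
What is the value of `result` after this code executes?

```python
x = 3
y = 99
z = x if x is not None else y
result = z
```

x = 3; y = 99; z = 3; result = 3

3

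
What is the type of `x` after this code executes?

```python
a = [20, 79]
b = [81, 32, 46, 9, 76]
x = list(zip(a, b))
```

list(zip()) returns a list of tuples

list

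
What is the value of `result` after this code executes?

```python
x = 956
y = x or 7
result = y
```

x = 956; y = 956; result = 956

956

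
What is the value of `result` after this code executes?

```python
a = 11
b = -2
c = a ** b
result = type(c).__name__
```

a is int; b is int; c is float; result = 'float'

'float'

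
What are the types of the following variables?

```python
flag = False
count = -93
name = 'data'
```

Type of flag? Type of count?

flag is assigned the constant False, which has type bool; count is assigned a bare integer (no decimal point), so it is an int

bool, int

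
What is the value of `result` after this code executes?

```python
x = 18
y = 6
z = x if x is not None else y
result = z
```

x = 18; y = 6; z = 18; result = 18

18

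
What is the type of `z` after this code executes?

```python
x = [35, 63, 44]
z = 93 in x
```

'in' operator returns bool

bool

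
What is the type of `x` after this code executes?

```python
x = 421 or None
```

'or' returns first truthy value

int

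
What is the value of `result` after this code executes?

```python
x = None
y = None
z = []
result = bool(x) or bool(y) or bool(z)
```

x = None; y = None; z = []; result = False

False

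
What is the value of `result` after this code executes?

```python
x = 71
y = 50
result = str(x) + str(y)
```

x = 71; y = 50; result = '7150'

'7150'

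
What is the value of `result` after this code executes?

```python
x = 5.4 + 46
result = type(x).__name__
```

x is float; result = 'float'

'float'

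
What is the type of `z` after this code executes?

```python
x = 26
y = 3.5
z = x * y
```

int * float = float

float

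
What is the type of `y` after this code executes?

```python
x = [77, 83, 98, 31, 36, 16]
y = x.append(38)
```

list.append() returns None (mutates in place)

NoneType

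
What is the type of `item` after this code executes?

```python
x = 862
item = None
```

None has type NoneType

NoneType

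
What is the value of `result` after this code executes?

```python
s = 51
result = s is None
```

s = 51; result = False

False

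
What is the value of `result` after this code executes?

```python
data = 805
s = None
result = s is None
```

data = 805; s = None; result = True

True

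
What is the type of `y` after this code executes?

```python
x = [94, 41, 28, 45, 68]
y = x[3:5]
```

Slicing a list returns a list

list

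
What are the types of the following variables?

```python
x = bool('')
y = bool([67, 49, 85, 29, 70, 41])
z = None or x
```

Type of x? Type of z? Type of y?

bool() returns bool; None or bool returns the bool; bool() returns bool

bool, bool, bool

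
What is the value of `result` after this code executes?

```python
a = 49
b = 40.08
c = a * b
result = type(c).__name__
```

a is int; b is float; c is float; result = 'float'

'float'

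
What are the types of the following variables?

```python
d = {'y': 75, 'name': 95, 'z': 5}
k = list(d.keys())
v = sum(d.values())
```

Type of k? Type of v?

list() converts to list; sum of ints is int

list, int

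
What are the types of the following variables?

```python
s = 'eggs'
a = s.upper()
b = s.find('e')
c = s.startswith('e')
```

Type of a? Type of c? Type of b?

upper() returns str; startswith() returns bool; find() returns int

str, bool, int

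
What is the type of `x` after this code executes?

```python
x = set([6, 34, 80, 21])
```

set() constructor returns set

set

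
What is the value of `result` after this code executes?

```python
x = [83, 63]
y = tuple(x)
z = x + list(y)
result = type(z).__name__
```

x is list; y is tuple; z is list; result = 'list'

'list'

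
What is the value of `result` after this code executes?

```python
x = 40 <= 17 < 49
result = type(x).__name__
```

x is bool; result = 'bool'

'bool'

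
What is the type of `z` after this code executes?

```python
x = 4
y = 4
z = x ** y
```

positive int ** positive int = int

int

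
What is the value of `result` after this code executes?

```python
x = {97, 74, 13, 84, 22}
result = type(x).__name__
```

x is set; result = 'set'

'set'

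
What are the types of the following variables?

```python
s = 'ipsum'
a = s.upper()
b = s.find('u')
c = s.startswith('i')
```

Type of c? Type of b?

startswith() returns bool; find() returns int

bool, int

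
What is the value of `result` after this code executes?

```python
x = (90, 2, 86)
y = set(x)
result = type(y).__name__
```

x is tuple; y is set; result = 'set'

'set'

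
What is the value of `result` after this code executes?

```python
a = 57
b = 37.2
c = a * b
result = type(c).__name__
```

a is int; b is float; c is float; result = 'float'

'float'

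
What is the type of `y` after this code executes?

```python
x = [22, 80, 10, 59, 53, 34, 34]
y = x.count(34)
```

list.count() returns int

int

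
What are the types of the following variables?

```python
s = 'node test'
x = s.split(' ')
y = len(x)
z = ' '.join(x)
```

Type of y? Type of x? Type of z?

len() returns int; str.split() returns list; str.join() returns str

int, list, str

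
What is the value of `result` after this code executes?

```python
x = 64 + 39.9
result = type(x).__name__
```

x is float; result = 'float'

'float'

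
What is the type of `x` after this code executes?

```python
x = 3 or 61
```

'or' returns first truthy value (int)

int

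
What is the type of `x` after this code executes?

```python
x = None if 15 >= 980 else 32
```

15 >= 980 is False, so the else branch is taken

int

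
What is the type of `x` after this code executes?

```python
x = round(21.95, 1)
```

round() with decimal places returns float

float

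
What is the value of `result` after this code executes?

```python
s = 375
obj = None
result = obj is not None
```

s = 375; obj = None; result = False

False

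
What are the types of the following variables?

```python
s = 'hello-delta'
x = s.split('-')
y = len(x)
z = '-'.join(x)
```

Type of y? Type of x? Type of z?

len() returns int; str.split() returns list; str.join() returns str

int, list, str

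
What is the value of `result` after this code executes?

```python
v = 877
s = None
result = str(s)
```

v = 877; s = None; result = 'None'

'None'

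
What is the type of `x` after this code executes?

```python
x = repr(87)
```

repr() returns str

str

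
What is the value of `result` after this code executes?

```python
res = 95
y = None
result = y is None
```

res = 95; y = None; result = True

True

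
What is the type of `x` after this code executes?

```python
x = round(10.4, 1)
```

round() with decimal places returns float

float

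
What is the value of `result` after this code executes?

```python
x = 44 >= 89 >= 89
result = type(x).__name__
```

x is bool; result = 'bool'

'bool'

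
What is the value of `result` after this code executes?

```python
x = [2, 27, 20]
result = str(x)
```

x = [2, 27, 20]; result = '[2, 27, 20]'

'[2, 27, 20]'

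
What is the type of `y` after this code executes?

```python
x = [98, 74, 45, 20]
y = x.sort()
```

list.sort() returns None (mutates in place)

NoneType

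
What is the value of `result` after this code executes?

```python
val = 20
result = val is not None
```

val = 20; result = True

True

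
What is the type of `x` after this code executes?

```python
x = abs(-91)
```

abs() of int returns int

int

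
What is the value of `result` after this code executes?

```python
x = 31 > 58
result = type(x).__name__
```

x is bool; result = 'bool'

'bool'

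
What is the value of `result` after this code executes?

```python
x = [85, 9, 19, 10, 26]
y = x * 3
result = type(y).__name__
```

x is list; y is list; result = 'list'

'list'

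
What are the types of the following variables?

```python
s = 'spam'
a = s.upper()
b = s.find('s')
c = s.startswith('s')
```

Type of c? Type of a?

startswith() returns bool; upper() returns str

bool, str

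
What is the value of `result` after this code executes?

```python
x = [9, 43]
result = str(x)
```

x = [9, 43]; result = '[9, 43]'

'[9, 43]'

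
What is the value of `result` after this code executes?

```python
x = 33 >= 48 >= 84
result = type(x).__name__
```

x is bool; result = 'bool'

'bool'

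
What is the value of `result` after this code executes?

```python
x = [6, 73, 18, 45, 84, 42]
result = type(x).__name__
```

x is list; result = 'list'

'list'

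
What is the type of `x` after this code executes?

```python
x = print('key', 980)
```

print() returns None

NoneType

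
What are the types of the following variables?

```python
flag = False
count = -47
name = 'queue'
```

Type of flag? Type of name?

flag is assigned the constant False, which has type bool; name is assigned a quoted string literal, so it is a str

bool, str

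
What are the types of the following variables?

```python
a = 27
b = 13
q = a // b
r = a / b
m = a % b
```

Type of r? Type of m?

/ returns float; % of ints returns int

float, int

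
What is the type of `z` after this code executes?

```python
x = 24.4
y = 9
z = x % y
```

float % int = float

float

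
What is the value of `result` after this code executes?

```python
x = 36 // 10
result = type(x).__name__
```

x is int; result = 'int'

'int'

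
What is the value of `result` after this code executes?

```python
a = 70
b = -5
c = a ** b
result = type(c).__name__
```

a is int; b is int; c is float; result = 'float'

'float'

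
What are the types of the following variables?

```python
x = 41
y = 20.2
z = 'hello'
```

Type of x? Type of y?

x is assigned a bare integer (no decimal point), so it is an int; y is assigned a number with a decimal point, so it is a float

int, float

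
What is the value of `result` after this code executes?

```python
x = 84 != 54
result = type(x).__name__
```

x is bool; result = 'bool'

'bool'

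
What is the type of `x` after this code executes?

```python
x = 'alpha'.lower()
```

str.lower() returns str

str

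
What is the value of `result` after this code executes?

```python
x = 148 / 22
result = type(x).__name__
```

x is float; result = 'float'

'float'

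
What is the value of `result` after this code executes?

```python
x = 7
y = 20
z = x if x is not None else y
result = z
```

x = 7; y = 20; z = 7; result = 7

7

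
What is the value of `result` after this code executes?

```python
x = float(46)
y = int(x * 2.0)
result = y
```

x = 46.0; y = 92; result = 92

92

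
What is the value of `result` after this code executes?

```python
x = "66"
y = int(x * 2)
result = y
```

x = '66'; y = 6666; result = 6666

6666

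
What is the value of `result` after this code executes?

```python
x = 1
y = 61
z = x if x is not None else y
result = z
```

x = 1; y = 61; z = 1; result = 1

1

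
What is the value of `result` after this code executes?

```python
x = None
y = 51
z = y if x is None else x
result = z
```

x = None; y = 51; z = 51; result = 51

51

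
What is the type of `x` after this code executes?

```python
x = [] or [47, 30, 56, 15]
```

'or' returns first truthy value (list)

list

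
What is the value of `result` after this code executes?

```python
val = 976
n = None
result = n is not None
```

val = 976; n = None; result = False

False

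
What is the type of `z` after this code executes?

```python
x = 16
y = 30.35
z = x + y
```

int + float = float

float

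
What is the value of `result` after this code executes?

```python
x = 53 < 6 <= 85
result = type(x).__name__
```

x is bool; result = 'bool'

'bool'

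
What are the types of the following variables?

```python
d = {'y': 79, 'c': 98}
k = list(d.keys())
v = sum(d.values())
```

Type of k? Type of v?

list() converts to list; sum of ints is int

list, int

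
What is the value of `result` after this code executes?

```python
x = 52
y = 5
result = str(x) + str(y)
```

x = 52; y = 5; result = '525'

'525'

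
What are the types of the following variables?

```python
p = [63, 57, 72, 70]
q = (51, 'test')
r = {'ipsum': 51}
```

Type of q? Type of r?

q is assigned a tuple (parenthesized, comma-separated values); r is assigned a dict literal ({key: value})

tuple, dict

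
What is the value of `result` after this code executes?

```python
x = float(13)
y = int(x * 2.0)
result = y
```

x = 13.0; y = 26; result = 26

26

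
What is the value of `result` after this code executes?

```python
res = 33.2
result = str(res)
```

res = 33.2; result = '33.2'

'33.2'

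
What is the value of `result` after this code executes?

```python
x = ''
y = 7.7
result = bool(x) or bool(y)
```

x = ''; y = 7.7; result = True

True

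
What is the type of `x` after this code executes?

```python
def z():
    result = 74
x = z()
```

Function without return returns None

NoneType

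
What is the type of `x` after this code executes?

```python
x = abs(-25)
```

abs() of int returns int

int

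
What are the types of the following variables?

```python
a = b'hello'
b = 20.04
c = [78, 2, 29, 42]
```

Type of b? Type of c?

b is assigned a number with a decimal point, so it is a float; c is assigned a list literal (square brackets)

float, list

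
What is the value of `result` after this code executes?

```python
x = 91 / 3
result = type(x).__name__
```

x is float; result = 'float'

'float'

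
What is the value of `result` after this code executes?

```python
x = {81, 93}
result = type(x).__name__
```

x is set; result = 'set'

'set'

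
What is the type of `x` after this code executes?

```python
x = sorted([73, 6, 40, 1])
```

sorted() always returns list

list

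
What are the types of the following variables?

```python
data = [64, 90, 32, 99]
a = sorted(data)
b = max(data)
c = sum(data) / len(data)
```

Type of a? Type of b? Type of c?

sorted() returns list; max of ints returns int; int / int = float

list, int, float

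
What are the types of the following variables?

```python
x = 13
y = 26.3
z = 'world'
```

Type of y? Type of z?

y is assigned a number with a decimal point, so it is a float; z is assigned a quoted string literal, so it is a str

float, str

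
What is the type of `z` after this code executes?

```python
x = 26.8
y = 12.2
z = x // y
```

float // float = float

float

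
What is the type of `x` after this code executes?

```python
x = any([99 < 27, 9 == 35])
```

any() returns bool

bool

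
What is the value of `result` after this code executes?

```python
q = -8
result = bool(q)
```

q = -8; result = True

True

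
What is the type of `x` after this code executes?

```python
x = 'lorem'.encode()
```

str.encode() returns bytes

bytes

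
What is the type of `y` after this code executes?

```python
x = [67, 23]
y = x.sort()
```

list.sort() returns None (mutates in place)

NoneType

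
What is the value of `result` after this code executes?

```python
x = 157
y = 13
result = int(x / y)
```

x = 157; y = 13; result = 12

12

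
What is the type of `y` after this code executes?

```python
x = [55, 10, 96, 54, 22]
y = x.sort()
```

list.sort() returns None (mutates in place)

NoneType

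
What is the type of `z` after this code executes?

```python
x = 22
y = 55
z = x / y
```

int / int = float

float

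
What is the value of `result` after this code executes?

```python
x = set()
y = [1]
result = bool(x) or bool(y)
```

x = set(); y = [1]; result = True

True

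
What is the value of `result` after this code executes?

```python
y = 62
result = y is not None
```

y = 62; result = True

True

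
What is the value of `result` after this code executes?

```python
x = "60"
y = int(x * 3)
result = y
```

x = '60'; y = 606060; result = 606060

606060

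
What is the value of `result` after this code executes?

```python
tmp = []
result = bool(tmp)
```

tmp = []; result = False

False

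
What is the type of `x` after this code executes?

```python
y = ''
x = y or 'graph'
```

'or' returns first truthy value (str)

str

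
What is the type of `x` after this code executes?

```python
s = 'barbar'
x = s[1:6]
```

Slicing a str returns str

str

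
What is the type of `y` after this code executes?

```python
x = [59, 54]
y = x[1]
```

Indexing list[int] returns int

int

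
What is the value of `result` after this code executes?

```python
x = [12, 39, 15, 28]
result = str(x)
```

x = [12, 39, 15, 28]; result = '[12, 39, 15, 28]'

'[12, 39, 15, 28]'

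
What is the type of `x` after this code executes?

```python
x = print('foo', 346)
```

print() returns None

NoneType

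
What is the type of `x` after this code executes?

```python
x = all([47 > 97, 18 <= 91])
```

all() returns bool

bool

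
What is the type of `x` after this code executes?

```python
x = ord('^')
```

ord() returns int (code point)

int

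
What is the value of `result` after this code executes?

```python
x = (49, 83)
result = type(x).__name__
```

x is tuple; result = 'tuple'

'tuple'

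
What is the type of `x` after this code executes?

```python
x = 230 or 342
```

'or' returns first truthy value (int)

int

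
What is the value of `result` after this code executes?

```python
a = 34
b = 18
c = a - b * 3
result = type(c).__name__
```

a is int; b is int; c is int; result = 'int'

'int'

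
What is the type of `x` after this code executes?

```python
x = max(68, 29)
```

max() of ints returns int

int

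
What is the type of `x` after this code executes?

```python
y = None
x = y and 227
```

'and' returns first falsy value (None)

NoneType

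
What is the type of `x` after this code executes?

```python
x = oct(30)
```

oct() returns str representation

str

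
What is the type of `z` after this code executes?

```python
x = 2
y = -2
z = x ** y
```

int ** negative = float

float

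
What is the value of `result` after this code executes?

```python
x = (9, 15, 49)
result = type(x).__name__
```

x is tuple; result = 'tuple'

'tuple'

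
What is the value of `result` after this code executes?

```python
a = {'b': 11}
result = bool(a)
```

a = {'b': 11}; result = True

True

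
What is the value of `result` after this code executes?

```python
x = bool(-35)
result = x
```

x = True; result = True

True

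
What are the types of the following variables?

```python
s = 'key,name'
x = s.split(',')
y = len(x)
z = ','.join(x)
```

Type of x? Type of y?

str.split() returns list; len() returns int

list, int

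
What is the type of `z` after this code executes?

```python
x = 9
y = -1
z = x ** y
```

int ** negative = float

float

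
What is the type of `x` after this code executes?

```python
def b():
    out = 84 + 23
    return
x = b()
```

Bare return returns None

NoneType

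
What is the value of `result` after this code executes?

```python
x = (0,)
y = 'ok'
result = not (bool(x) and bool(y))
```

x = (0,); y = 'ok'; result = False

False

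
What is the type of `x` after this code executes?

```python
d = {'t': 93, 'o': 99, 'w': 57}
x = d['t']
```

Accessing dict[str, int] with str key returns int

int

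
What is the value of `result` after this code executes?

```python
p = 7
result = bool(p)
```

p = 7; result = True

True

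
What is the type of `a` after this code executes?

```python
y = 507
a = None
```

None has type NoneType

NoneType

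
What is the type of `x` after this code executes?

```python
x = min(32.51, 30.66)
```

min() of floats returns float

float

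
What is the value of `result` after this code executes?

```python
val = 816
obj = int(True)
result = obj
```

val = 816; obj = 1; result = 1

1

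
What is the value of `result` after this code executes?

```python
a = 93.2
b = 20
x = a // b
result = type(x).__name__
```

a is float; b is int; x is float; result = 'float'

'float'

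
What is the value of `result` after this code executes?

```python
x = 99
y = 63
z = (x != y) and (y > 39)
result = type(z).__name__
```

x is int; y is int; z is bool; result = 'bool'

'bool'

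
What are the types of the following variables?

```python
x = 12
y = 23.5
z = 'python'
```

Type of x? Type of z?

x is assigned a bare integer (no decimal point), so it is an int; z is assigned a quoted string literal, so it is a str

int, str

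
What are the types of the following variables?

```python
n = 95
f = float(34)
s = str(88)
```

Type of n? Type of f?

n is assigned a bare integer (no decimal point), so it is an int; f is assigned the result of calling float(), which returns a float

int, float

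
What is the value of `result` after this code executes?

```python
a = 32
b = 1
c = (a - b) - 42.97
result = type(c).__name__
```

a is int; b is int; c is float; result = 'float'

'float'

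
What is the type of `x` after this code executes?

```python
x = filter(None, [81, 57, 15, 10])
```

filter() returns a filter object

filter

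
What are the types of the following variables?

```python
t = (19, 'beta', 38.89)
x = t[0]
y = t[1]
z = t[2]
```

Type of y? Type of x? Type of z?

tuple[1] is str; tuple[0] is int; tuple[2] is float

str, int, float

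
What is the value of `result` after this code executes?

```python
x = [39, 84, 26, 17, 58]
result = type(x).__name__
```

x is list; result = 'list'

'list'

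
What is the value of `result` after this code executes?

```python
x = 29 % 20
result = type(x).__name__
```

x is int; result = 'int'

'int'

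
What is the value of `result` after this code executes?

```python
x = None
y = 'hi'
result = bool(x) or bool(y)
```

x = None; y = 'hi'; result = True

True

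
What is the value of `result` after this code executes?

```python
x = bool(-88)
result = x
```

x = True; result = True

True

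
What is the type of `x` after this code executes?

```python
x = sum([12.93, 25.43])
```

sum() of floats returns float

float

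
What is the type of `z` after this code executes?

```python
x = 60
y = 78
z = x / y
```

int / int = float

float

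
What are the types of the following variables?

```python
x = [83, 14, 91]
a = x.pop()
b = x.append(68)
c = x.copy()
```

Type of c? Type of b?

copy() returns list; append() returns None

list, NoneType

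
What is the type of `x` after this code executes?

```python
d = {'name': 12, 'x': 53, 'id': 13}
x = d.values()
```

.values() returns dict_values view

dict_values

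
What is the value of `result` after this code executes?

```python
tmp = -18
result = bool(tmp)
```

tmp = -18; result = True

True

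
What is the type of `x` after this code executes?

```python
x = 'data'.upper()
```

str.upper() returns str

str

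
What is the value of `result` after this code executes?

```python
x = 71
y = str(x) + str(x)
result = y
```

x = 71; y = '7171'; result = '7171'

'7171'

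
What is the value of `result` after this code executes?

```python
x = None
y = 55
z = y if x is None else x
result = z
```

x = None; y = 55; z = 55; result = 55

55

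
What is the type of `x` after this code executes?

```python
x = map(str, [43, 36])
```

map() returns a map object

map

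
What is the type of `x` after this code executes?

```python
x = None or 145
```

'or' with None returns the other truthy value

int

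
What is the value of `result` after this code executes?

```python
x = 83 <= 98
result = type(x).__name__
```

x is bool; result = 'bool'

'bool'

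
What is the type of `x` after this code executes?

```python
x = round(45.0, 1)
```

round() with decimal places returns float

float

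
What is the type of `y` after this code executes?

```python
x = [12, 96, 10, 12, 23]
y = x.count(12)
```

list.count() returns int

int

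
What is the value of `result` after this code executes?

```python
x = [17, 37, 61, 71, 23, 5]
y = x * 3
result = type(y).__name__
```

x is list; y is list; result = 'list'

'list'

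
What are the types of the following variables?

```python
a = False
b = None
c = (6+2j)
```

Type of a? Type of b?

a is assigned the constant False, which has type bool; b is assigned None, whose type is NoneType

bool, NoneType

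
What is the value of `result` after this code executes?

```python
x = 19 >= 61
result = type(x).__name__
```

x is bool; result = 'bool'

'bool'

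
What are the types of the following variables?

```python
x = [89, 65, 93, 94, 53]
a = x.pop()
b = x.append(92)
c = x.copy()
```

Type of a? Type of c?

pop() returns element; copy() returns list

int, list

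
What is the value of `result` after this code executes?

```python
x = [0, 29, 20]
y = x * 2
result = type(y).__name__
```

x is list; y is list; result = 'list'

'list'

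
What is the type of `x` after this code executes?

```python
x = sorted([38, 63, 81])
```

sorted() always returns list

list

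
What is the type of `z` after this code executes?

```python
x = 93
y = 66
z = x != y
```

Comparison returns bool

bool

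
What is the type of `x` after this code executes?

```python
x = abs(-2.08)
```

abs() of float returns float

float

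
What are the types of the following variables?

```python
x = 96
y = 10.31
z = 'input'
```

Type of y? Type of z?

y is assigned a number with a decimal point, so it is a float; z is assigned a quoted string literal, so it is a str

float, str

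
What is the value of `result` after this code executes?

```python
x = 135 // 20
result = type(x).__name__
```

x is int; result = 'int'

'int'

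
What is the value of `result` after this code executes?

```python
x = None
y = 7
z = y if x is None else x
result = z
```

x = None; y = 7; z = 7; result = 7

7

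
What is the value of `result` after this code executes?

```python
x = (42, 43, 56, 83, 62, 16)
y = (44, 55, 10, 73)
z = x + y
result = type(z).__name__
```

x is tuple; y is tuple; z is tuple; result = 'tuple'

'tuple'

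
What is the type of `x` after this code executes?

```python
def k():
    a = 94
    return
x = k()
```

Bare return returns None

NoneType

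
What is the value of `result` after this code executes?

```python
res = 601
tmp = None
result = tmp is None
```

res = 601; tmp = None; result = True

True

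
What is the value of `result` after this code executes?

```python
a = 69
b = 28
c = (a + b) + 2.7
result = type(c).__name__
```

a is int; b is int; c is float; result = 'float'

'float'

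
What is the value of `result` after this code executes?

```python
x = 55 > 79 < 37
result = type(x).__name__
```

x is bool; result = 'bool'

'bool'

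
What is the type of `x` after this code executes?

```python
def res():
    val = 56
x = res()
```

Function without return returns None

NoneType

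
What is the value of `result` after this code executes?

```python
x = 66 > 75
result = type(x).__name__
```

x is bool; result = 'bool'

'bool'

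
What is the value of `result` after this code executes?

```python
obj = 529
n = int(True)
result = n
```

obj = 529; n = 1; result = 1

1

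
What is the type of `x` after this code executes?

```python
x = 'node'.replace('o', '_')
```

str.replace() returns str

str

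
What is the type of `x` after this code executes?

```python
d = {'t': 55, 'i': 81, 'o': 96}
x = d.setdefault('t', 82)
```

dict.setdefault() returns the (existing or default) value

int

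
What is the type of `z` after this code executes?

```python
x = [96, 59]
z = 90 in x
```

'in' operator returns bool

bool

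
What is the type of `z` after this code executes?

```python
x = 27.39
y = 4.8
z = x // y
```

float // float = float

float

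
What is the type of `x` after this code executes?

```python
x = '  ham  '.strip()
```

str.strip() returns str

str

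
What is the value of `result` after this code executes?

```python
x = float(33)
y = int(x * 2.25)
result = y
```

x = 33.0; y = 74; result = 74

74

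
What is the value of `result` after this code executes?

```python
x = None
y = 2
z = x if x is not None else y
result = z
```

x = None; y = 2; z = 2; result = 2

2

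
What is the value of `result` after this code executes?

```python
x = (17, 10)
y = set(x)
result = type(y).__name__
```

x is tuple; y is set; result = 'set'

'set'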